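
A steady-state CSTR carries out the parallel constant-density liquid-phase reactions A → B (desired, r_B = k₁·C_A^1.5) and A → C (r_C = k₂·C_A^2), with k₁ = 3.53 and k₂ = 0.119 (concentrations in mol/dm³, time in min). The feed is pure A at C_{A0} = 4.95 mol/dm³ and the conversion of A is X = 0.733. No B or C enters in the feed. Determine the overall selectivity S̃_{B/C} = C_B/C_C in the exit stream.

25.8

Exit C_A = C_{A0}(1−X) = 4.95×0.267 = 1.322 mol/dm³.
Rates in a CSTR are evaluated at the outlet concentration: r_B = 3.53×1.322^1.5 = 5.364, r_C = 0.119×1.322^2 = 0.2079.
Overall selectivity = C_B/C_C = r_Bτ/(r_Cτ) = r_B/r_C = 25.8.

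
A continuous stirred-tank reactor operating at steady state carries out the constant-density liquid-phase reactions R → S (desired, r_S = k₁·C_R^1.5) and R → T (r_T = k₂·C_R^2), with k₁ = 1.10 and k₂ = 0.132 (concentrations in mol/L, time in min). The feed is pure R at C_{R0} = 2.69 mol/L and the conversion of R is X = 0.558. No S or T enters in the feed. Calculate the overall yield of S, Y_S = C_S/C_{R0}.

Exit C_R = C_{R0}(1−X) = 2.69×0.442 = 1.189 mol/L.
A CSTR operates uniformly at the exit composition, giving r_S = 1.426 and r_T = 0.1866 (each k·C_R^n at C_R = 1.189).
Fraction of consumed R going to S: r_S/(r_S+r_T) = 0.8843.
C_S = 0.8843·C_{R0}·X = 0.8843×2.69×0.558 = 1.33 mol/L; Y_S = C_S/C_{R0} = 0.493.

0.493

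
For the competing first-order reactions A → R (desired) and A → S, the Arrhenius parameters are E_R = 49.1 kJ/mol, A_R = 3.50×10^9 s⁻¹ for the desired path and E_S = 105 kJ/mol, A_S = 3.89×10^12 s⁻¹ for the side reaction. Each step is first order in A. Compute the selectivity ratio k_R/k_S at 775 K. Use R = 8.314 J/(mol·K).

5.27

With equal orders, S_{R/S} = k_R/k_S = (A_R/A_S)·exp[(E_S−E_R)/(RT)].
(E_S−E_R)/(RT) = (105−49.1)×10³/(8.314×775) = 55900/6443 = 8.676.
k_R/k_S = (3.50×10^9/3.89×10^12)·exp(8.676) = 8.997×10^-4 × 5858 = 5.27.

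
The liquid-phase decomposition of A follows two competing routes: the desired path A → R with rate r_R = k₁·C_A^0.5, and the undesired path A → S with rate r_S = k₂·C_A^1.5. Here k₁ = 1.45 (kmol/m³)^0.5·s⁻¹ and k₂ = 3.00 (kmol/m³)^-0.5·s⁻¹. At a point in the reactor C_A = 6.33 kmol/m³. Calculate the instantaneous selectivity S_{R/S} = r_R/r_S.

0.0764

S_{R/S} = r_R/r_S = (k₁·C_A^0.5)/(k₂·C_A^1.5) = (k₁/k₂)·C_A⁻¹.
= (1.45×6.330^0.5) / (3.00×6.330^1.5) = 3.648/47.78 = 0.0764.
The undesired path is higher order in A, so low C_A (CSTR or dilute feed) favours R.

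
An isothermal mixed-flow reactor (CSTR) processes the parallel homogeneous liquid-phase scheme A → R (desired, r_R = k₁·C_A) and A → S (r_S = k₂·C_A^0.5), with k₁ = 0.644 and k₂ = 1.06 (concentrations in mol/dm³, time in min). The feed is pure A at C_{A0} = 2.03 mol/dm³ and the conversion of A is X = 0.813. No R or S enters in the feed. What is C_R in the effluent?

Exit C_A = C_{A0}(1−X) = 2.03×0.187 = 0.3796 mol/dm³.
A CSTR operates uniformly at the exit composition, giving r_R = 0.2445 and r_S = 0.6531 (each k·C_A^n at C_A = 0.3796).
Fraction of consumed A going to R: r_R/(r_R+r_S) = 0.2724.
C_R = 0.2724·C_{A0}·X = 0.2724×2.03×0.813 = 0.450 mol/dm³.

0.450 mol/dm³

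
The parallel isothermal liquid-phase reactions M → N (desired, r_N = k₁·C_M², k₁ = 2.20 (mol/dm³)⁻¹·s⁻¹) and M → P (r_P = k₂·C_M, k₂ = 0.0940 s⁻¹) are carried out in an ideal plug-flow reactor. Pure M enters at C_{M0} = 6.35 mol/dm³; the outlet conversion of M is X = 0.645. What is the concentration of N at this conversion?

4.05 mol/dm³

C_M = C_{M0}(1−X) = 2.254 mol/dm³.
Along a PFR/batch, dC_P/dC_M = −r_P/(r_N+r_P) = −k₂/(k₂+k₁·C_M).
Integrating from C_{M0} to C_M: C_P = (0.0940/2.20)·ln[(0.0940+2.20·6.35)/(0.0940+2.20·2.25)] = 0.04273·ln(14.06/5.053) = 0.04373 mol/dm³.
Then C_N = (C_{M0}−C_M) − C_P = 4.096 − 0.04373 = 4.052 mol/dm³.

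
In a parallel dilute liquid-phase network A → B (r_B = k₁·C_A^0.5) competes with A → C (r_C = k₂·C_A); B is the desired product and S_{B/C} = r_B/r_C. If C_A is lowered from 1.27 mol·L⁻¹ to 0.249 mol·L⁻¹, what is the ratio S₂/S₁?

S_{B/C} = (k₁/k₂)·C_A^-0.5, so S₂/S₁ = (C_{A,2}/C_{A,1})^-0.5.
= (0.249/1.27)^(-0.5) = (0.1961)^(-0.5) = 2.26.

2.26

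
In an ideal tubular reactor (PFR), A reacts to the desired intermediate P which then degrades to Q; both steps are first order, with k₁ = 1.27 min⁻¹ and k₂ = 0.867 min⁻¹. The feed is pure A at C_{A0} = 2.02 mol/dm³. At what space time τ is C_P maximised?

The intermediate peaks when r₁ = r₂, i.e. k₁e^(−k₁τ) = k₂e^(−k₂τ), giving τ_opt = ln(k₂/k₁)/(k₂−k₁).
= ln(0.867/1.27)/(0.867−1.27) = ln(0.6827)/-0.4030 = -0.3817/-0.4030 = 0.947 min.

0.947 min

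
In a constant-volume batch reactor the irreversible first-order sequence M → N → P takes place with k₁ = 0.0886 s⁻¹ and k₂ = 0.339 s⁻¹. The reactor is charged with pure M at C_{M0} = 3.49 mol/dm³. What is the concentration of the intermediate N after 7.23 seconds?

The intermediate concentration in a first-order A→B→C sequence is C_N = k₁C_{M0}(e^(−k₁t) − e^(−k₂t))/(k₂−k₁).
e^(−k₁t) = e^(−0.0886×7.23) = e^(−0.6406) = 0.5270; e^(−k₂t) = e^(−2.451) = 0.08621.
C_N = 0.0886×3.49/(0.339−0.0886) × (0.5270−0.08621) = 1.235×0.4408 = 0.5443 mol/dm³.

0.544 mol/dm³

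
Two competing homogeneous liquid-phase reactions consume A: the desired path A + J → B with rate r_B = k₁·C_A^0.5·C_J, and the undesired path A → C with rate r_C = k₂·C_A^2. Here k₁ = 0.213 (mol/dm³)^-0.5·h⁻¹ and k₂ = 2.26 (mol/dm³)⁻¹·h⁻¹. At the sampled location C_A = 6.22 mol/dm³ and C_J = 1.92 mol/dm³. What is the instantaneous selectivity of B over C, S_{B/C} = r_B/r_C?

0.0117

S_{B/C} = r_B/r_C = (k₁·C_A^0.5·C_J)/(k₂·C_A^2) = (k₁/k₂)·C_A^-1.5·C_J.
= (0.213×6.220^0.5×1.920) / (2.26×6.220^2) = 1.020/87.44 = 0.0117.
The undesired path is higher order in A, so low C_A (CSTR or dilute feed) favours B.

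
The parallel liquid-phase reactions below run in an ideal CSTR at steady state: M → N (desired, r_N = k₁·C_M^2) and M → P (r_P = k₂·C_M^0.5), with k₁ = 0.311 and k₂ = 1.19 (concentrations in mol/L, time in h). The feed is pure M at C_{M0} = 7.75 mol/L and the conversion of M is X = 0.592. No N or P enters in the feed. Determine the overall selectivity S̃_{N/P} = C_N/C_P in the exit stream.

1.47

Exit C_M = C_{M0}(1−X) = 7.75×0.408 = 3.162 mol/L.
Rates in a CSTR are evaluated at the outlet concentration: r_N = 0.311×3.162^2 = 3.109, r_P = 1.19×3.162^0.5 = 2.116.
Overall selectivity = C_N/C_P = r_Nτ/(r_Pτ) = r_N/r_P = 1.47.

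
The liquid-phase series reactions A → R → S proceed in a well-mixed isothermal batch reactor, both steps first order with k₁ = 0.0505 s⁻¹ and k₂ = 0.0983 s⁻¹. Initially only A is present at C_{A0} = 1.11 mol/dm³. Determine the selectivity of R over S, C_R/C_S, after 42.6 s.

0.138

The intermediate concentration in a first-order A→B→C sequence is C_R = k₁C_{A0}(e^(−k₁t) − e^(−k₂t))/(k₂−k₁).
e^(−k₁t) = e^(−0.0505×42.6) = e^(−2.151) = 0.1163; e^(−k₂t) = e^(−4.188) = 0.01518.
C_R = 0.0505×1.11/(0.0983−0.0505) × (0.1163−0.01518) = 1.173×0.1011 = 0.1186 mol/dm³.
C_A = C_{A0}e^(−k₁t) = 0.1291 mol/dm³, so C_S = C_{A0}−C_A−C_R = 0.8623 mol/dm³; C_R/C_S = 0.138.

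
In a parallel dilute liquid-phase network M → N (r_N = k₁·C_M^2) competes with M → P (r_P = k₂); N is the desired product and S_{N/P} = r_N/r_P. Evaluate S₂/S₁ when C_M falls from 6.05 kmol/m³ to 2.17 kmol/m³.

S_{N/P} = (k₁/k₂)·C_M^2, so S₂/S₁ = (C_{M,2}/C_{M,1})^2.
= (2.17/6.05)^2 = (0.3587)^2 = 0.129.

0.129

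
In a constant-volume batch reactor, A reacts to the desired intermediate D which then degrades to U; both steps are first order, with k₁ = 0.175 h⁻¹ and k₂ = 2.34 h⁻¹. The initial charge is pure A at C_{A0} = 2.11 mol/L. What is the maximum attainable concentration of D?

0.128 mol/L

At the optimum, C_{D,max}/C_{A0} = (k₁/k₂)^[k₂/(k₂−k₁)].
= (0.175/2.34)^(2.34/(2.34−0.175)) = (0.07479)^(1.081) = 0.06064.
C_{D,max} = 0.06064×2.11 = 0.128 mol/L.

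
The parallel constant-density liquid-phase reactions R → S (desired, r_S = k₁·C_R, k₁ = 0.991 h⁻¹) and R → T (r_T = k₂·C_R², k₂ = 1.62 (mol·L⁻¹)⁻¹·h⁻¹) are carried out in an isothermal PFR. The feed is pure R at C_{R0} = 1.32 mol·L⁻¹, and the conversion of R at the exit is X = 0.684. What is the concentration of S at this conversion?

C_R = C_{R0}(1−X) = 0.4171 mol·L⁻¹.
Along a PFR/batch, dC_S/dC_R = −r_S/(r_S+r_T) = −k₁/(k₁+k₂·C_R).
Integrating from C_{R0} to C_R: C_S = (0.991/1.62)·ln[(0.991+1.62·1.32)/(0.991+1.62·0.417)] = 0.6117·ln(3.129/1.667) = 0.3854 mol·L⁻¹.

0.385 mol·L⁻¹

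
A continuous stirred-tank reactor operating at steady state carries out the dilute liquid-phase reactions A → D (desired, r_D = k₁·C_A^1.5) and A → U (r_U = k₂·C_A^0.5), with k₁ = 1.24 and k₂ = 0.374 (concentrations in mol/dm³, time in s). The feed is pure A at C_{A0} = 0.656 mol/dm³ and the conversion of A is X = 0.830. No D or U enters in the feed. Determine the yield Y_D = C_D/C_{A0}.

Exit C_A = C_{A0}(1−X) = 0.656×0.170 = 0.1115 mol/dm³.
A CSTR operates uniformly at the exit composition, giving r_D = 0.04618 and r_U = 0.1249 (each k·C_A^n at C_A = 0.1115).
Fraction of consumed A going to D: r_D/(r_D+r_U) = 0.2699.
C_D = 0.2699·C_{A0}·X = 0.2699×0.656×0.830 = 0.147 mol/dm³; Y_D = C_D/C_{A0} = 0.224.

0.224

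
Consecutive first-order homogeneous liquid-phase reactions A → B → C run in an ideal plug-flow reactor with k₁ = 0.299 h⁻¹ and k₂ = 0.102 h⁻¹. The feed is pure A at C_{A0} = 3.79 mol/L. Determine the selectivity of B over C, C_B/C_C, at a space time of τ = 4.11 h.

3.61

Solving the coupled first-order balances gives C_B(τ) = [k₁/(k₂−k₁)]·C_{A0}·(e^(−k₁τ) − e^(−k₂τ)).
e^(−k₁τ) = e^(−0.299×4.11) = e^(−1.229) = 0.2926; e^(−k₂τ) = e^(−0.4192) = 0.6576.
C_B = 0.299×3.79/(0.102−0.299) × (0.2926−0.6576) = (-5.752)×(-0.3649) = 2.099 mol/L.
C_A = C_{A0}e^(−k₁τ) = 1.109 mol/L, so C_C = C_{A0}−C_A−C_B = 0.5817 mol/L; C_B/C_C = 3.61.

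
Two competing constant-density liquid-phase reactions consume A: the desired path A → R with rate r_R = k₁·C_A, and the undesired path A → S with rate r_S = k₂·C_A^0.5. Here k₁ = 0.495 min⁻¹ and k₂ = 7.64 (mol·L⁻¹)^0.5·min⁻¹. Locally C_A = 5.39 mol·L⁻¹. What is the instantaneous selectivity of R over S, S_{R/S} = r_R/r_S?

S_{R/S} = r_R/r_S = (k₁·C_A)/(k₂·C_A^0.5) = (k₁/k₂)·C_A^0.5.
= (0.495×5.390) / (7.64×5.390^0.5) = 2.668/17.74 = 0.150.
Since the desired path is higher order in A, keeping C_A high (PFR or concentrated feed) favours R.

0.150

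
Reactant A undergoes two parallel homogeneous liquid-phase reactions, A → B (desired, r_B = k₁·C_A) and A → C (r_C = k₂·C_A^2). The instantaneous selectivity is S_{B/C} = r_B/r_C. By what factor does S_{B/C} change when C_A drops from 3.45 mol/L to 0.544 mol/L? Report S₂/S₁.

S_{B/C} = (k₁/k₂)·C_A⁻¹, so S₂/S₁ = (C_{A,2}/C_{A,1})⁻¹.
= 3.45/0.544 = 6.34.

6.34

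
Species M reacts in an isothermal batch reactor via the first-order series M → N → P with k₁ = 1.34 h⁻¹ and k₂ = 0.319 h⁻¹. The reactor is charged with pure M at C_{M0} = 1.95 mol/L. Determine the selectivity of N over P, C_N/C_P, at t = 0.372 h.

The intermediate concentration in a first-order A→B→C sequence is C_N = k₁C_{M0}(e^(−k₁t) − e^(−k₂t))/(k₂−k₁).
e^(−k₁t) = e^(−1.34×0.372) = e^(−0.4985) = 0.6075; e^(−k₂t) = e^(−0.1187) = 0.8881.
C_N = 1.34×1.95/(0.319−1.34) × (0.6075−0.8881) = (-2.559)×(-0.2806) = 0.7183 mol/L.
C_M = C_{M0}e^(−k₁t) = 1.185 mol/L, so C_P = C_{M0}−C_M−C_N = 0.04721 mol/L; C_N/C_P = 15.2.

15.2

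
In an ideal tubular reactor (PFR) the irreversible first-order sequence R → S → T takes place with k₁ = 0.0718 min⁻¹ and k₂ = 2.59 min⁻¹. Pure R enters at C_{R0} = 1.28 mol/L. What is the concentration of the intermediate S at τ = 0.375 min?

0.0217 mol/L

The intermediate concentration in a first-order A→B→C sequence is C_S = k₁C_{R0}(e^(−k₁τ) − e^(−k₂τ))/(k₂−k₁).
e^(−k₁τ) = e^(−0.0718×0.375) = e^(−0.02693) = 0.9734; e^(−k₂τ) = e^(−0.9712) = 0.3786.
C_S = 0.0718×1.28/(2.59−0.0718) × (0.9734−0.3786) = 0.03650×0.5948 = 0.02171 mol/L.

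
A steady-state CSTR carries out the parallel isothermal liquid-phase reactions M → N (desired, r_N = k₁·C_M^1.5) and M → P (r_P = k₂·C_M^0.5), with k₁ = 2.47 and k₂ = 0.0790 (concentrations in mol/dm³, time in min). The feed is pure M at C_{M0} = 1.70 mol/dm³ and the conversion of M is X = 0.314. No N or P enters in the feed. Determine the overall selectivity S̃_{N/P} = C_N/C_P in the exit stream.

36.5

Exit C_M = C_{M0}(1−X) = 1.70×0.686 = 1.166 mol/dm³.
In a CSTR the entire volume is at exit conditions, so r_N = 2.47×1.166^1.5 = 3.111 and r_P = 0.0790×1.166^0.5 = 0.08531.
Overall selectivity = C_N/C_P = r_Nτ/(r_Pτ) = r_N/r_P = 36.5.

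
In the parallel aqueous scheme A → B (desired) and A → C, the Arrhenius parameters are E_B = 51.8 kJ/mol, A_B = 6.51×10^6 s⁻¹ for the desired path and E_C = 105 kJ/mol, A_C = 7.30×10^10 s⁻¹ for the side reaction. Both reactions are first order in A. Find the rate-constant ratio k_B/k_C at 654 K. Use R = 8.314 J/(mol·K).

Since both paths have the same order in A, the concentration cancels and S_{B/C} = k_B/k_C = (A_B/A_C)·exp[(E_C−E_B)/(RT)].
(E_C−E_B)/(RT) = (105−51.8)×10³/(8.314×654) = 53200/5437 = 9.784.
k_B/k_C = (6.51×10^6/7.30×10^10)·exp(9.784) = 8.918×10^-5 × 17750 = 1.58.

1.58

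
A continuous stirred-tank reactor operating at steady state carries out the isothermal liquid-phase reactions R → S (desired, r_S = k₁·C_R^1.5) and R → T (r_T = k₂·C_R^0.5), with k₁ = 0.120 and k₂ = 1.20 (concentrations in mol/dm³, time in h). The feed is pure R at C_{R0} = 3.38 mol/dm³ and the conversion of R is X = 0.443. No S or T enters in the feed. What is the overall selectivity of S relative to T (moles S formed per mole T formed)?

Exit C_R = C_{R0}(1−X) = 3.38×0.557 = 1.883 mol/dm³.
In a CSTR the entire volume is at exit conditions, so r_S = 0.120×1.883^1.5 = 0.3100 and r_T = 1.20×1.883^0.5 = 1.647.
Overall selectivity = C_S/C_T = r_Sτ/(r_Tτ) = r_S/r_T = 0.188.

0.188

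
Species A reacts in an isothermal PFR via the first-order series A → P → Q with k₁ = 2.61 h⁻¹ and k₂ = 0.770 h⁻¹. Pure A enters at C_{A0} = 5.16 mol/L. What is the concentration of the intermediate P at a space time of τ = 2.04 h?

1.49 mol/L

Solving the coupled first-order balances gives C_P(τ) = [k₁/(k₂−k₁)]·C_{A0}·(e^(−k₁τ) − e^(−k₂τ)).
e^(−k₁τ) = e^(−2.61×2.04) = e^(−5.324) = 0.004871; e^(−k₂τ) = e^(−1.571) = 0.2079.
C_P = 2.61×5.16/(0.770−2.61) × (0.004871−0.2079) = (-7.319)×(-0.2030) = 1.486 mol/L.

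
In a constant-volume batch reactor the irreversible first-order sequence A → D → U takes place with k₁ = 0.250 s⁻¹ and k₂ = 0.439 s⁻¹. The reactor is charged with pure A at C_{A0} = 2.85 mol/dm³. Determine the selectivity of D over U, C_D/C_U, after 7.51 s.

0.221

Solving the coupled first-order balances gives C_D(t) = [k₁/(k₂−k₁)]·C_{A0}·(e^(−k₁t) − e^(−k₂t)).
e^(−k₁t) = e^(−0.250×7.51) = e^(−1.877) = 0.1530; e^(−k₂t) = e^(−3.297) = 0.03700.
C_D = 0.250×2.85/(0.439−0.250) × (0.1530−0.03700) = 3.770×0.1160 = 0.4372 mol/dm³.
C_A = C_{A0}e^(−k₁t) = 0.4360 mol/dm³, so C_U = C_{A0}−C_A−C_D = 1.977 mol/dm³; C_D/C_U = 0.221.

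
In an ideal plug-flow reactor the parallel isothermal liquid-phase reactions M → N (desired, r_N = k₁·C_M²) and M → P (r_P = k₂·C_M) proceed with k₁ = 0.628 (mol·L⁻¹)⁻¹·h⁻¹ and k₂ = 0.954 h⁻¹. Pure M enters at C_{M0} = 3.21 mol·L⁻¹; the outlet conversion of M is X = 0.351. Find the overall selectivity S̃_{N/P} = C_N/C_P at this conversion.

C_M = C_{M0}(1−X) = 2.083 mol·L⁻¹.
Along a PFR/batch, dC_P/dC_M = −r_P/(r_N+r_P) = −k₂/(k₂+k₁·C_M).
Integrating from C_{M0} to C_M: C_P = (0.954/0.628)·ln[(0.954+0.628·3.21)/(0.954+0.628·2.08)] = 1.519·ln(2.970/2.262) = 0.4134 mol·L⁻¹.
Then C_N = (C_{M0}−C_M) − C_P = 1.127 − 0.4134 = 0.7133 mol·L⁻¹.
S̃_{N/P} = C_N/C_P = 0.7133/0.4134 = 1.73.

1.73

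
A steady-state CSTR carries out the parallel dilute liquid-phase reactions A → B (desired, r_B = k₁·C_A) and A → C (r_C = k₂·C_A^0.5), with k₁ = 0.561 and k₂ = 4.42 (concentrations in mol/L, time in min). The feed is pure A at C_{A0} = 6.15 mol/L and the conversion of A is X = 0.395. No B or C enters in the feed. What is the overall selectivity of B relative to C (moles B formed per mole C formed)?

0.245

Exit C_A = C_{A0}(1−X) = 6.15×0.605 = 3.721 mol/L.
In a CSTR the entire volume is at exit conditions, so r_B = 0.561×3.721 = 2.087 and r_C = 4.42×3.721^0.5 = 8.526.
Overall selectivity = C_B/C_C = r_Bτ/(r_Cτ) = r_B/r_C = 0.245.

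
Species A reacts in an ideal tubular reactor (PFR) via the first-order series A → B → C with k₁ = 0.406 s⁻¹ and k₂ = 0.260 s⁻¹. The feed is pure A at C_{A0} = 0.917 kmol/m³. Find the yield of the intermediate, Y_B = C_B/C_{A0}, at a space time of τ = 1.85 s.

Solving the coupled first-order balances gives C_B(τ) = [k₁/(k₂−k₁)]·C_{A0}·(e^(−k₁τ) − e^(−k₂τ)).
e^(−k₁τ) = e^(−0.406×1.85) = e^(−0.7511) = 0.4718; e^(−k₂τ) = e^(−0.4810) = 0.6182.
C_B = 0.406×0.917/(0.260−0.406) × (0.4718−0.6182) = (-2.550)×(-0.1463) = 0.3731 kmol/m³.
Y_B = C_B/C_{A0} = 0.3731/0.917 = 0.407.

0.407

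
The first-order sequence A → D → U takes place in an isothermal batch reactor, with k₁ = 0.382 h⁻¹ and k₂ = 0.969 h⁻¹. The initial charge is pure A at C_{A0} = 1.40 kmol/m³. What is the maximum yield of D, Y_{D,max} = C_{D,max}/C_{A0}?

0.215

For a first-order series the maximum intermediate yield is C_{D,max}/C_{A0} = (k₁/k₂)^[k₂/(k₂−k₁)].
= (0.382/0.969)^(0.969/(0.969−0.382)) = (0.3942)^(1.651) = 0.2151.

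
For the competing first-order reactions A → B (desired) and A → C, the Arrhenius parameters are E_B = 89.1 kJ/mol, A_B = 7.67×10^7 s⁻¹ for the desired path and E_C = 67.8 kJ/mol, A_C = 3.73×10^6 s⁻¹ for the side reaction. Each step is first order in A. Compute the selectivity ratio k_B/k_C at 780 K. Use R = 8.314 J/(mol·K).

With equal orders, S_{B/C} = k_B/k_C = (A_B/A_C)·exp[(E_C−E_B)/(RT)].
(E_C−E_B)/(RT) = (67.8−89.1)×10³/(8.314×780) = -21300/6485 = -3.285.
k_B/k_C = (7.67×10^7/3.73×10^6)·exp(-3.285) = 20.56 × 0.03746 = 0.770.

0.770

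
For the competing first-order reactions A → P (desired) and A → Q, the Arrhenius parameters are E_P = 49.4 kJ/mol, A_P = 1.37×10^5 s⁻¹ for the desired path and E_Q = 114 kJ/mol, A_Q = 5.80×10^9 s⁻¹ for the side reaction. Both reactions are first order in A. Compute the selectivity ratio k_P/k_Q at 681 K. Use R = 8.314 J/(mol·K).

2.13

With equal orders, S_{P/Q} = k_P/k_Q = (A_P/A_Q)·exp[(E_Q−E_P)/(RT)].
(E_Q−E_P)/(RT) = (114−49.4)×10³/(8.314×681) = 64600/5662 = 11.41.
k_P/k_Q = (1.37×10^5/5.80×10^9)·exp(11.41) = 2.362×10^-5 × 90195 = 2.13.
Since E_P < E_Q, lowering the temperature improves selectivity toward P.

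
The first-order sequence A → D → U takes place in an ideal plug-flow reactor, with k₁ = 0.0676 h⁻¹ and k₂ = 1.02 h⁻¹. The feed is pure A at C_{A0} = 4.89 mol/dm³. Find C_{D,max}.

For a first-order series the maximum intermediate yield is C_{D,max}/C_{A0} = (k₁/k₂)^[k₂/(k₂−k₁)].
= (0.0676/1.02)^(1.02/(1.02−0.0676)) = (0.06627)^(1.071) = 0.05466.
C_{D,max} = 0.05466×4.89 = 0.267 mol/dm³.

0.267 mol/dm³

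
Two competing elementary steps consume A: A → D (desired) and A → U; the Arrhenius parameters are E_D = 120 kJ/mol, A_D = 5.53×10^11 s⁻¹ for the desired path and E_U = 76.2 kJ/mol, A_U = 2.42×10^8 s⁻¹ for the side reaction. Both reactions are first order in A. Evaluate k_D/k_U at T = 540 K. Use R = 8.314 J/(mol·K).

k_D/k_U = (A_D/A_U)·exp[−(E_D−E_U)/(RT)] = (A_D/A_U)·exp[(E_U−E_D)/(RT)].
(E_U−E_D)/(RT) = (76.2−120)×10³/(8.314×540) = -43800/4490 = -9.756.
k_D/k_U = (5.53×10^11/2.42×10^8)·exp(-9.756) = 2285 × 5.795×10^-5 = 0.132.
Since E_D > E_U, raising the temperature improves selectivity toward D.

0.132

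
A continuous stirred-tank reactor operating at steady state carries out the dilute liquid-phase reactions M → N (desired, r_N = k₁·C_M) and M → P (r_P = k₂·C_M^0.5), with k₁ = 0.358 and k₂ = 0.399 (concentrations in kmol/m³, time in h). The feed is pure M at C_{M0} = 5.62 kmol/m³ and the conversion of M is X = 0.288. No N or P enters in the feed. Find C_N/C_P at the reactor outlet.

Exit C_M = C_{M0}(1−X) = 5.62×0.712 = 4.001 kmol/m³.
A CSTR operates uniformly at the exit composition, giving r_N = 1.433 and r_P = 0.7981 (each k·C_M^n at C_M = 4.001).
Overall selectivity = C_N/C_P = r_Nτ/(r_Pτ) = r_N/r_P = 1.79.

1.79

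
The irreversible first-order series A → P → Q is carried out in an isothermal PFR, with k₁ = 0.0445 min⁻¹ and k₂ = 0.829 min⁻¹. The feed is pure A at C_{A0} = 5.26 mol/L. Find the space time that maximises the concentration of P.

Setting dC_P/dτ = 0 gives τ_opt = ln(k₂/k₁)/(k₂−k₁).
= ln(0.829/0.0445)/(0.829−0.0445) = ln(18.63)/0.7845 = 2.925/0.7845 = 3.73 min.

3.73 min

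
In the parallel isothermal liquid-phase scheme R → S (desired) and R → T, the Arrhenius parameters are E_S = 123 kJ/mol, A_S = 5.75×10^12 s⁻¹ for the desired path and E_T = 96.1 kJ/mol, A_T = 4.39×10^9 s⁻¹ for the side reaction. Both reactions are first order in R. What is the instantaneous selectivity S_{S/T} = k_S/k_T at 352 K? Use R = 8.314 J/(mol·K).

Since both paths have the same order in R, the concentration cancels and S_{S/T} = k_S/k_T = (A_S/A_T)·exp[(E_T−E_S)/(RT)].
(E_T−E_S)/(RT) = (96.1−123)×10³/(8.314×352) = -26900/2927 = -9.192.
k_S/k_T = (5.75×10^12/4.39×10^9)·exp(-9.192) = 1310 × 1.019×10^-4 = 0.133.

0.133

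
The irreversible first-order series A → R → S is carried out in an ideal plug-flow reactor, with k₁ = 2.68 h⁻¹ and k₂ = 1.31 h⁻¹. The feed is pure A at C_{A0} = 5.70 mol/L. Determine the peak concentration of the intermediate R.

For a first-order series the maximum intermediate yield is C_{R,max}/C_{A0} = (k₁/k₂)^[k₂/(k₂−k₁)].
= (2.68/1.31)^(1.31/(1.31−2.68)) = (2.046)^(-0.9562) = 0.5044.
C_{R,max} = 0.5044×5.70 = 2.87 mol/L.

2.87 mol/L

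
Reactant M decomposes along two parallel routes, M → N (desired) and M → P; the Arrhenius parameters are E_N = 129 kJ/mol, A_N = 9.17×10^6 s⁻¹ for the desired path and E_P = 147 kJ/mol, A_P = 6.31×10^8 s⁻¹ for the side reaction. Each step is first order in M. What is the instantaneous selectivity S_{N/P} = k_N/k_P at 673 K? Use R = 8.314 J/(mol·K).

0.363

With equal orders, S_{N/P} = k_N/k_P = (A_N/A_P)·exp[(E_P−E_N)/(RT)].
(E_P−E_N)/(RT) = (147−129)×10³/(8.314×673) = 18000/5595 = 3.217.
k_N/k_P = (9.17×10^6/6.31×10^8)·exp(3.217) = 0.01453 × 24.95 = 0.363.
Since E_N < E_P, lowering the temperature improves selectivity toward N.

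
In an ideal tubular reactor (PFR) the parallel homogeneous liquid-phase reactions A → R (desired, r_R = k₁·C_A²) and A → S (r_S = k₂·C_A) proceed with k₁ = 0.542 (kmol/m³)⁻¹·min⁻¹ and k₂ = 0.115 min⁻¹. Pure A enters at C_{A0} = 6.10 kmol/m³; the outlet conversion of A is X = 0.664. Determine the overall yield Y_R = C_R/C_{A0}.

0.628

C_A = C_{A0}(1−X) = 2.050 kmol/m³.
Along a PFR/batch, dC_S/dC_A = −r_S/(r_R+r_S) = −k₂/(k₂+k₁·C_A).
Integrating from C_{A0} to C_A: C_S = (0.115/0.542)·ln[(0.115+0.542·6.10)/(0.115+0.542·2.05)] = 0.2122·ln(3.421/1.226) = 0.2178 kmol/m³.
Then C_R = (C_{A0}−C_A) − C_S = 4.050 − 0.2178 = 3.833 kmol/m³.
Y_R = C_R/C_{A0} = 3.833/6.10 = 0.628.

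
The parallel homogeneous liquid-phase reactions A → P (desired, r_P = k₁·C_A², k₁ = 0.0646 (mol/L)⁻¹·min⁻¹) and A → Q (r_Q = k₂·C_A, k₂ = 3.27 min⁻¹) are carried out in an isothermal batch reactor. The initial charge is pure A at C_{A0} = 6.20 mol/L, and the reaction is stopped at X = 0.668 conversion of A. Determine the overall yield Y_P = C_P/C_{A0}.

C_A = C_{A0}(1−X) = 2.058 mol/L.
Along a PFR/batch, dC_Q/dC_A = −r_Q/(r_P+r_Q) = −k₂/(k₂+k₁·C_A).
Integrating from C_{A0} to C_A: C_Q = (3.27/0.0646)·ln[(3.27+0.0646·6.20)/(3.27+0.0646·2.06)] = 50.62·ln(3.671/3.403) = 3.831 mol/L.
Then C_P = (C_{A0}−C_A) − C_Q = 4.142 − 3.831 = 0.3105 mol/L.
Y_P = C_P/C_{A0} = 0.3105/6.20 = 0.0501.

0.0501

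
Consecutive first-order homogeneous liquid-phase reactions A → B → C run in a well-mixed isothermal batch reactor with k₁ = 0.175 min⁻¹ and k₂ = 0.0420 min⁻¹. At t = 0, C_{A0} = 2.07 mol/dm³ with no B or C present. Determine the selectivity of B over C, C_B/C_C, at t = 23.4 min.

0.918

The intermediate concentration in a first-order A→B→C sequence is C_B = k₁C_{A0}(e^(−k₁t) − e^(−k₂t))/(k₂−k₁).
e^(−k₁t) = e^(−0.175×23.4) = e^(−4.095) = 0.01666; e^(−k₂t) = e^(−0.9828) = 0.3743.
C_B = 0.175×2.07/(0.0420−0.175) × (0.01666−0.3743) = (-2.724)×(-0.3576) = 0.9740 mol/dm³.
C_A = C_{A0}e^(−k₁t) = 0.03448 mol/dm³, so C_C = C_{A0}−C_A−C_B = 1.062 mol/dm³; C_B/C_C = 0.918.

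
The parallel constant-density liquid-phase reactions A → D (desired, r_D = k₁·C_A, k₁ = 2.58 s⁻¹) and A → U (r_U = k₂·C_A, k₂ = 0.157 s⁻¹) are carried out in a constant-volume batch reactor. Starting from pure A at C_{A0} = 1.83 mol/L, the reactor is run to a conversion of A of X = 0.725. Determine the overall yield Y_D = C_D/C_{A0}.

0.683

C_A = C_{A0}(1−X) = 0.5033 mol/L.
Both paths are first order in A, so the instantaneous fraction to D is constant: dC_D/d(−C_A) = k₁/(k₁+k₂) = 0.9426.
C_D = 0.9426·(C_{A0}−C_A) = 0.9426×1.327 = 1.25 mol/L.
Y_D = C_D/C_{A0} = 1.251/1.83 = 0.683.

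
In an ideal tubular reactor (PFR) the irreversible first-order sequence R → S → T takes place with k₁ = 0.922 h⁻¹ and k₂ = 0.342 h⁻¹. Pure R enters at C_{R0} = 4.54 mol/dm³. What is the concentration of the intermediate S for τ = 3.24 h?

Solving the coupled first-order balances gives C_S(τ) = [k₁/(k₂−k₁)]·C_{R0}·(e^(−k₁τ) − e^(−k₂τ)).
e^(−k₁τ) = e^(−0.922×3.24) = e^(−2.987) = 0.05042; e^(−k₂τ) = e^(−1.108) = 0.3302.
C_S = 0.922×4.54/(0.342−0.922) × (0.05042−0.3302) = (-7.217)×(-0.2798) = 2.019 mol/dm³.

2.02 mol/dm³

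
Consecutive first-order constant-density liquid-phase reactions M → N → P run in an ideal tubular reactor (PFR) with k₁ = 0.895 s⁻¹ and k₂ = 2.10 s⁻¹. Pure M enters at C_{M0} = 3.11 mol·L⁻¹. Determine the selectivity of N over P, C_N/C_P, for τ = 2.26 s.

0.118

The intermediate concentration in a first-order A→B→C sequence is C_N = k₁C_{M0}(e^(−k₁τ) − e^(−k₂τ))/(k₂−k₁).
e^(−k₁τ) = e^(−0.895×2.26) = e^(−2.023) = 0.1323; e^(−k₂τ) = e^(−4.746) = 0.008686.
C_N = 0.895×3.11/(2.10−0.895) × (0.1323−0.008686) = 2.310×0.1236 = 0.2855 mol·L⁻¹.
C_M = C_{M0}e^(−k₁τ) = 0.4114 mol·L⁻¹, so C_P = C_{M0}−C_M−C_N = 2.413 mol·L⁻¹; C_N/C_P = 0.118.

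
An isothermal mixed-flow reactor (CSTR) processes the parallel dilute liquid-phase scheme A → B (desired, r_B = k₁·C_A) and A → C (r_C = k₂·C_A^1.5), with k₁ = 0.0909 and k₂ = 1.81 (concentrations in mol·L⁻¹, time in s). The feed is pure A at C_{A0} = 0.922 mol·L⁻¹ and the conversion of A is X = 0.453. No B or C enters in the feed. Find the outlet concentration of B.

0.0276 mol·L⁻¹

Exit C_A = C_{A0}(1−X) = 0.922×0.547 = 0.5043 mol·L⁻¹.
Rates in a CSTR are evaluated at the outlet concentration: r_B = 0.0909×0.5043 = 0.04584, r_C = 1.81×0.5043^1.5 = 0.6483.
Fraction of consumed A going to B: r_B/(r_B+r_C) = 0.06605.
C_B = 0.06605·C_{A0}·X = 0.06605×0.922×0.453 = 0.0276 mol·L⁻¹.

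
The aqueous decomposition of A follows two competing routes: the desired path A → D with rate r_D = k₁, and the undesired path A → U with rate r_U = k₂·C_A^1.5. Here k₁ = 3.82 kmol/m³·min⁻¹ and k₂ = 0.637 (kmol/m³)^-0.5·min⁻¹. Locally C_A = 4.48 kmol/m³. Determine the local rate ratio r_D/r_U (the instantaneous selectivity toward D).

0.632

S_{D/U} = r_D/r_U = (k₁)/(k₂·C_A^1.5) = (k₁/k₂)·C_A^-1.5.
= (3.82) / (0.637×4.480^1.5) = 3.820/6.040 = 0.632.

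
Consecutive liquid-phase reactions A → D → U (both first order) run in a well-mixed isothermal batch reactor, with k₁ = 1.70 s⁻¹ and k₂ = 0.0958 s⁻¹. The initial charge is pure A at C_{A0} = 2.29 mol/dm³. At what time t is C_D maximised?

1.79 s

Setting dC_D/dt = 0 gives t_opt = ln(k₂/k₁)/(k₂−k₁).
= ln(0.0958/1.70)/(0.0958−1.70) = ln(0.05635)/-1.604 = -2.876/-1.604 = 1.79 s.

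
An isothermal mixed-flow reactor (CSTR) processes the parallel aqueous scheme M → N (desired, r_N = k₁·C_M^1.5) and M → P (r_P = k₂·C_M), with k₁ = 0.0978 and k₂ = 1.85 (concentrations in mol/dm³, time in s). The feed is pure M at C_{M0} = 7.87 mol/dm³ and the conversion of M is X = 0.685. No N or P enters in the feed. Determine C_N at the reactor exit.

Exit C_M = C_{M0}(1−X) = 7.87×0.315 = 2.479 mol/dm³.
A CSTR operates uniformly at the exit composition, giving r_N = 0.3817 and r_P = 4.586 (each k·C_M^n at C_M = 2.479).
Fraction of consumed M going to N: r_N/(r_N+r_P) = 0.07684.
C_N = 0.07684·C_{M0}·X = 0.07684×7.87×0.685 = 0.414 mol/dm³.

0.414 mol/dm³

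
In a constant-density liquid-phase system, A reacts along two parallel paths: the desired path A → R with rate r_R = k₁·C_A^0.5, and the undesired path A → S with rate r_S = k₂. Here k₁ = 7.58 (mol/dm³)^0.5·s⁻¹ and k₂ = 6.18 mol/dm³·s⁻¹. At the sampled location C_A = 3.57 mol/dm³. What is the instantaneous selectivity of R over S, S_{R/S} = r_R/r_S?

S_{R/S} = r_R/r_S = (k₁·C_A^0.5)/(k₂) = (k₁/k₂)·C_A^0.5.
= (7.58×3.570^0.5) / (6.18) = 14.32/6.180 = 2.32.
Since the desired path is higher order in A, keeping C_A high (PFR or concentrated feed) favours R.

2.32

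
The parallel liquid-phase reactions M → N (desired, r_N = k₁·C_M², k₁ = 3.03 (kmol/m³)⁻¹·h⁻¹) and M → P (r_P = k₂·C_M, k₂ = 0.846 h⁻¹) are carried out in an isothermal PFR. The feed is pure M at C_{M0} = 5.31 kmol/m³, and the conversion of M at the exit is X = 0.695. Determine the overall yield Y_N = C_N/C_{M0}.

C_M = C_{M0}(1−X) = 1.620 kmol/m³.
Along a PFR/batch, dC_P/dC_M = −r_P/(r_N+r_P) = −k₂/(k₂+k₁·C_M).
Integrating from C_{M0} to C_M: C_P = (0.846/3.03)·ln[(0.846+3.03·5.31)/(0.846+3.03·1.62)] = 0.2792·ln(16.94/5.753) = 0.3014 kmol/m³.
Then C_N = (C_{M0}−C_M) − C_P = 3.690 − 0.3014 = 3.389 kmol/m³.
Y_N = C_N/C_{M0} = 3.389/5.31 = 0.638.

0.638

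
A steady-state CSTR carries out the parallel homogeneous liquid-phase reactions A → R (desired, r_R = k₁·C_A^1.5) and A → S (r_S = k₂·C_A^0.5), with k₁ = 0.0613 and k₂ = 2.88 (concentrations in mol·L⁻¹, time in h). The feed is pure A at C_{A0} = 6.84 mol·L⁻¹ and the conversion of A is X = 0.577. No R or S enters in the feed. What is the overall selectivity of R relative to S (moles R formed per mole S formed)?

Exit C_A = C_{A0}(1−X) = 6.84×0.423 = 2.893 mol·L⁻¹.
In a CSTR the entire volume is at exit conditions, so r_R = 0.0613×2.893^1.5 = 0.3017 and r_S = 2.88×2.893^0.5 = 4.899.
Overall selectivity = C_R/C_S = r_Rτ/(r_Sτ) = r_R/r_S = 0.0616.

0.0616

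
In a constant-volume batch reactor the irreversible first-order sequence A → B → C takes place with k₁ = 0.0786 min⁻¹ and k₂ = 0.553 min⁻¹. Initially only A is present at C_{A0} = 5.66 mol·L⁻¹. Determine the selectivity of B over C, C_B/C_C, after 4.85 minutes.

The intermediate concentration in a first-order A→B→C sequence is C_B = k₁C_{A0}(e^(−k₁t) − e^(−k₂t))/(k₂−k₁).
e^(−k₁t) = e^(−0.0786×4.85) = e^(−0.3812) = 0.6830; e^(−k₂t) = e^(−2.682) = 0.06842.
C_B = 0.0786×5.66/(0.553−0.0786) × (0.6830−0.06842) = 0.9378×0.6146 = 0.5764 mol·L⁻¹.
C_A = C_{A0}e^(−k₁t) = 3.866 mol·L⁻¹, so C_C = C_{A0}−C_A−C_B = 1.218 mol·L⁻¹; C_B/C_C = 0.473.

0.473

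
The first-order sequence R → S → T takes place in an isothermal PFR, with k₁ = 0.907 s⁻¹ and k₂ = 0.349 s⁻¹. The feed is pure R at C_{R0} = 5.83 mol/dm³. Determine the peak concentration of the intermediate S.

3.21 mol/dm³

For a first-order series the maximum intermediate yield is C_{S,max}/C_{R0} = (k₁/k₂)^[k₂/(k₂−k₁)].
= (0.907/0.349)^(0.349/(0.349−0.907)) = (2.599)^(-0.6254) = 0.5503.
C_{S,max} = 0.5503×5.83 = 3.21 mol/dm³.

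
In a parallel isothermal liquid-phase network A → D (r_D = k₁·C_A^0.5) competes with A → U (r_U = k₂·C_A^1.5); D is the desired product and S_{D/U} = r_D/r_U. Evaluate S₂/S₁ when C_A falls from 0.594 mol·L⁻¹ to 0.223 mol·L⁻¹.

2.66

S_{D/U} = (k₁/k₂)·C_A⁻¹, so S₂/S₁ = (C_{A,2}/C_{A,1})⁻¹.
= 0.594/0.223 = 2.66.
Selectivity toward D rises as C_A falls — low-concentration operation is favoured.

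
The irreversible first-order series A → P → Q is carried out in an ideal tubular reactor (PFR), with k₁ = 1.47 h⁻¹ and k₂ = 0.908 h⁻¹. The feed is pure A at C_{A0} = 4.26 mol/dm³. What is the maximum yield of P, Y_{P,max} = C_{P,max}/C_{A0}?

Evaluating C_P at τ_opt = ln(k₂/k₁)/(k₂−k₁) gives C_{P,max}/C_{A0} = (k₁/k₂)^[k₂/(k₂−k₁)].
= (1.47/0.908)^(0.908/(0.908−1.47)) = (1.619)^(-1.616) = 0.4591.

0.459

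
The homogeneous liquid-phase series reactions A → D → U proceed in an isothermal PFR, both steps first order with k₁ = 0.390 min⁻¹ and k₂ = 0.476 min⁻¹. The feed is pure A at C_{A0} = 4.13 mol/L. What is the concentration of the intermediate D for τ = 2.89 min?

1.34 mol/L

The intermediate concentration in a first-order A→B→C sequence is C_D = k₁C_{A0}(e^(−k₁τ) − e^(−k₂τ))/(k₂−k₁).
e^(−k₁τ) = e^(−0.390×2.89) = e^(−1.127) = 0.3240; e^(−k₂τ) = e^(−1.376) = 0.2527.
C_D = 0.390×4.13/(0.476−0.390) × (0.3240−0.2527) = 18.73×0.07129 = 1.335 mol/L.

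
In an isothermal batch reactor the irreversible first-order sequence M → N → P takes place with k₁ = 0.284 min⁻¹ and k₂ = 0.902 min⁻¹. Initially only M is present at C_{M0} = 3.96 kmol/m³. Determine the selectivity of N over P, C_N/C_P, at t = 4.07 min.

The intermediate concentration in a first-order A→B→C sequence is C_N = k₁C_{M0}(e^(−k₁t) − e^(−k₂t))/(k₂−k₁).
e^(−k₁t) = e^(−0.284×4.07) = e^(−1.156) = 0.3148; e^(−k₂t) = e^(−3.671) = 0.02545.
C_N = 0.284×3.96/(0.902−0.284) × (0.3148−0.02545) = 1.820×0.2893 = 0.5265 kmol/m³.
C_M = C_{M0}e^(−k₁t) = 1.247 kmol/m³, so C_P = C_{M0}−C_M−C_N = 2.187 kmol/m³; C_N/C_P = 0.241.

0.241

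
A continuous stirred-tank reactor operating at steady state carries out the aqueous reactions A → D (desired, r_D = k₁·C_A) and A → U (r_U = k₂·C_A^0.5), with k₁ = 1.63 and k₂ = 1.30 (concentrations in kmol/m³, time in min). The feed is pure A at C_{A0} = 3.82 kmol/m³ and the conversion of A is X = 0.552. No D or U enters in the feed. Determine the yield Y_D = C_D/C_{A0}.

0.343

Exit C_A = C_{A0}(1−X) = 3.82×0.448 = 1.711 kmol/m³.
Rates in a CSTR are evaluated at the outlet concentration: r_D = 1.63×1.711 = 2.790, r_U = 1.30×1.711^0.5 = 1.701.
Fraction of consumed A going to D: r_D/(r_D+r_U) = 0.6213.
C_D = 0.6213·C_{A0}·X = 0.6213×3.82×0.552 = 1.31 kmol/m³; Y_D = C_D/C_{A0} = 0.343.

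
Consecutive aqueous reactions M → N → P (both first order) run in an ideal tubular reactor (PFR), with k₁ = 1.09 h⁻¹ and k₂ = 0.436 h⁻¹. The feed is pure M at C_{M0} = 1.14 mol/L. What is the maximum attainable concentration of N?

0.619 mol/L

For a first-order series the maximum intermediate yield is C_{N,max}/C_{M0} = (k₁/k₂)^[k₂/(k₂−k₁)].
= (1.09/0.436)^(0.436/(0.436−1.09)) = (2.500)^(-0.6667) = 0.5429.
C_{N,max} = 0.5429×1.14 = 0.619 mol/L.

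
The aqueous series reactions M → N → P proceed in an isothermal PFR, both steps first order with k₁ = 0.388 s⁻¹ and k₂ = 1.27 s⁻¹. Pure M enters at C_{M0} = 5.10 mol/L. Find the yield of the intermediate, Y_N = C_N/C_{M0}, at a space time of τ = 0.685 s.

0.153

Solving the coupled first-order balances gives C_N(τ) = [k₁/(k₂−k₁)]·C_{M0}·(e^(−k₁τ) − e^(−k₂τ)).
e^(−k₁τ) = e^(−0.388×0.685) = e^(−0.2658) = 0.7666; e^(−k₂τ) = e^(−0.8700) = 0.4190.
C_N = 0.388×5.10/(1.27−0.388) × (0.7666−0.4190) = 2.244×0.3476 = 0.7799 mol/L.
Y_N = C_N/C_{M0} = 0.7799/5.10 = 0.153.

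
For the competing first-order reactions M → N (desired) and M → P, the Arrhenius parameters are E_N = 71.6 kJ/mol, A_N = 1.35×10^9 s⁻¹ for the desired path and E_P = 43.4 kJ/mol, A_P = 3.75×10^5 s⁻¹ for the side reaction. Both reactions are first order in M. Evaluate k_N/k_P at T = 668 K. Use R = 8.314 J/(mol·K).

22.4

k_N/k_P = (A_N/A_P)·exp[−(E_N−E_P)/(RT)] = (A_N/A_P)·exp[(E_P−E_N)/(RT)].
(E_P−E_N)/(RT) = (43.4−71.6)×10³/(8.314×668) = -28200/5554 = -5.078.
k_N/k_P = (1.35×10^9/3.75×10^5)·exp(-5.078) = 3600 × 0.006235 = 22.4.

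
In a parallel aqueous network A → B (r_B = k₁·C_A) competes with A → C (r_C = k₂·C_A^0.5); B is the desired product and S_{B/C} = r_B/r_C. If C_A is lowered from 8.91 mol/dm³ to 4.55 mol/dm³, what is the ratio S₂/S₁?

0.715

S_{B/C} = (k₁/k₂)·C_A^0.5, so S₂/S₁ = (C_{A,2}/C_{A,1})^0.5.
= (4.55/8.91)^0.5 = (0.5107)^0.5 = 0.715.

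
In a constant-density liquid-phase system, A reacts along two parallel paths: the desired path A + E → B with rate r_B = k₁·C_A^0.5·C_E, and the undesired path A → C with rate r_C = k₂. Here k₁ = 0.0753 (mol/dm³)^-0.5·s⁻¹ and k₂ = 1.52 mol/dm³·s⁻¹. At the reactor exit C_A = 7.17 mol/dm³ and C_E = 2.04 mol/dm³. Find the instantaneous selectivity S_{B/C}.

S_{B/C} = r_B/r_C = (k₁·C_A^0.5·C_E)/(k₂) = (k₁/k₂)·C_A^0.5·C_E.
= (0.0753×7.170^0.5×2.040) / (1.52) = 0.4113/1.520 = 0.271.

0.271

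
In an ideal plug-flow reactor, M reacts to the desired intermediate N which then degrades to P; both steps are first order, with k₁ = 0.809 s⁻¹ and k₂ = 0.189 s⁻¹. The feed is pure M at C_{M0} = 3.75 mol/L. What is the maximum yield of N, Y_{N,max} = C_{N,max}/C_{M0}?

0.642

At the optimum, C_{N,max}/C_{M0} = (k₁/k₂)^[k₂/(k₂−k₁)].
= (0.809/0.189)^(0.189/(0.189−0.809)) = (4.280)^(-0.3048) = 0.6419.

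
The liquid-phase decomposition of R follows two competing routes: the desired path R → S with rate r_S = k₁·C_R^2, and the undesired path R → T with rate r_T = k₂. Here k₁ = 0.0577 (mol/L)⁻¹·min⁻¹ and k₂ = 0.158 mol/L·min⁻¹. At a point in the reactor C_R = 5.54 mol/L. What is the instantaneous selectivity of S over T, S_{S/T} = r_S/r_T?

11.2

S_{S/T} = r_S/r_T = (k₁·C_R^2)/(k₂) = (k₁/k₂)·C_R^2.
= (0.0577×5.540^2) / (0.158) = 1.771/0.1580 = 11.2.
Since the desired path is higher order in R, keeping C_R high (PFR or concentrated feed) favours S.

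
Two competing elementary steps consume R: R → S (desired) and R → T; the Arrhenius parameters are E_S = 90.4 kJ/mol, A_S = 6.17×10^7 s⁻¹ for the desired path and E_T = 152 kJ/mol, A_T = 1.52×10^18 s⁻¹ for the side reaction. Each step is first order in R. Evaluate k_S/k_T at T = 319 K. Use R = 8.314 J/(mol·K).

0.496

k_S/k_T = (A_S/A_T)·exp[−(E_S−E_T)/(RT)] = (A_S/A_T)·exp[(E_T−E_S)/(RT)].
(E_T−E_S)/(RT) = (152−90.4)×10³/(8.314×319) = 61600/2652 = 23.23.
k_S/k_T = (6.17×10^7/1.52×10^18)·exp(23.23) = 4.059×10^-11 × 1.222×10^10 = 0.496.
Since E_S < E_T, lowering the temperature improves selectivity toward S.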